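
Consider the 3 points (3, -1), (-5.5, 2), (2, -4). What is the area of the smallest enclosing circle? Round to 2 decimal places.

72.45

Call the three points A, B, C in the order given.
Side lengths²: AB² = 81.25, AC² = 10, BC² = 92.25.
Since BC² = 92.25 ≥ 81.25 + 10 = 91.25, the angle opposite BC is not acute, so the smallest enclosing circle has BC as diameter.
Centre = midpoint of BC = (-1.75, -1), r² = 92.25/4 = 23.0625.
Area = π·r² = π·23.0625 ≈ 72.45.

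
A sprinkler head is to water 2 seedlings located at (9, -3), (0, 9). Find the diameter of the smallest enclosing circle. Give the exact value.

The smallest circle enclosing two points has them as diameter endpoints.
Centre = midpoint = (4.5, 3); r² = |(9, -3)−(0, 9)|²/4 = 225/4 = 56.25.
Diameter = 2r = 2√(56.25) = 15.

15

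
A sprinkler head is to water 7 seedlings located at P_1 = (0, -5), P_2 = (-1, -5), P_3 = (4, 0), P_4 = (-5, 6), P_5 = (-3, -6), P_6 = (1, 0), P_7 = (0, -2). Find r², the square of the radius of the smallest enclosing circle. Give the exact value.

39.9267578125

By Welzl's lemma the MEC is supported by two points (diametrically opposite) or three points (on a circumcircle).
The minimum enclosing circle is determined by three boundary points: P_3, P_4, P_5.
Their circumcentre is (-2.3125, 0.28125) with r² = 39.9267578125.
The farthest remaining point P_1 is at distance² 33.2392578125 ≤ 39.9267578125.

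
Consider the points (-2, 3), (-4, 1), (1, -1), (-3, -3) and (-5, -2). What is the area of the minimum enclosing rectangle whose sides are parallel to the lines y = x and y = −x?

28

In coordinates u = x + y, v = x − y the rectangle is axis-aligned; the map (x,y)→(u,v) scales areas by 2.
u-values: 1, -3, 0, -6, -7; range = 1 − (-7) = 8.
v-values: -5, -5, 2, 0, -3; range = 2 − (-5) = 7.
Area = (8 × 7) / 2 = 28.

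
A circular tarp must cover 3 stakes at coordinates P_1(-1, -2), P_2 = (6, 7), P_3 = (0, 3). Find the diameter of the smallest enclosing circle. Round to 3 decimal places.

Side lengths²: P_1P_2² = 130, P_1P_3² = 26, P_2P_3² = 52.
Since P_1P_2² = 130 ≥ 52 + 26 = 78, the angle opposite P_1P_2 is not acute, so the smallest enclosing circle has P_1P_2 as diameter.
Centre = midpoint of P_1P_2 = (2.5, 2.5), r² = 130/4 = 32.5.
Diameter = 2r = 2√(32.5) ≈ 11.402.

11.402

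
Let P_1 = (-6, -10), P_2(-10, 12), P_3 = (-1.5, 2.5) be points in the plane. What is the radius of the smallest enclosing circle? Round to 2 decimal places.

11.18

Side lengths²: P_1P_2² = 500, P_1P_3² = 176.5, P_2P_3² = 162.5.
Since P_1P_2² = 500 ≥ 176.5 + 162.5 = 339, the angle opposite P_1P_2 is not acute, so the smallest enclosing circle has P_1P_2 as diameter.
Centre = midpoint of P_1P_2 = (-8, 1), r² = 500/4 = 125.
r = √125 ≈ 11.18.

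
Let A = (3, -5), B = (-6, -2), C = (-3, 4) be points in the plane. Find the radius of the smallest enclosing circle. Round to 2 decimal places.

5.46

Side lengths²: AB² = 90, AC² = 117, BC² = 45.
Since AC² = 117 < 90 + 45 = 135, the triangle is acute, so the smallest enclosing circle is the circumcircle.
Circumcentre = (-9/14, -13/14), r² = 2925/98.
r = √(2925/98) ≈ 5.46.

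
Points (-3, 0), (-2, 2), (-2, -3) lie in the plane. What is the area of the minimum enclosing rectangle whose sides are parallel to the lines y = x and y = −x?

In coordinates u = x + y, v = x − y the rectangle is axis-aligned; the map (x,y)→(u,v) scales areas by 2.
u-values: -3, 0, -5; range = 0 − (-5) = 5.
v-values: -3, -4, 1; range = 1 − (-4) = 5.
Area = (5 × 5) / 2 = 12.5.

12.5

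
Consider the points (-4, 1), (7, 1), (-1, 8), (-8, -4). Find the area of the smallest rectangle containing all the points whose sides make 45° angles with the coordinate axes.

150

In coordinates u = x + y, v = x − y the rectangle is axis-aligned; the map (x,y)→(u,v) scales areas by 2.
u-values: -3, 8, 7, -12; range = 8 − (-12) = 20.
v-values: -5, 6, -9, -4; range = 6 − (-9) = 15.
Area = (20 × 15) / 2 = 150.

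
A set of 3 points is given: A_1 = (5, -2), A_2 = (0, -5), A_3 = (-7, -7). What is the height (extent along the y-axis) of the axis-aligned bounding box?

max y = -2, min y = -7, so height = 5.

5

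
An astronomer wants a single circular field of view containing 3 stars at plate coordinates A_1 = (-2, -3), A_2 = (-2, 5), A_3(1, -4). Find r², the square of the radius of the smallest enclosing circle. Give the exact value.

22.5

Side lengths²: A_1A_2² = 64, A_1A_3² = 10, A_2A_3² = 90.
Since A_2A_3² = 90 ≥ 64 + 10 = 74, the angle opposite A_2A_3 is not acute, so the smallest enclosing circle has A_2A_3 as diameter.
Centre = midpoint of A_2A_3 = (-0.5, 0.5), r² = 90/4 = 22.5.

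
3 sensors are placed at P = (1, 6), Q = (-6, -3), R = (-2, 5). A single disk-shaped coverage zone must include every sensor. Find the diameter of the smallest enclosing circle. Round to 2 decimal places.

11.40

Side lengths²: PQ² = 130, PR² = 10, QR² = 80.
Since PQ² = 130 ≥ 80 + 10 = 90, the angle opposite PQ is not acute, so the smallest enclosing circle has PQ as diameter.
Centre = midpoint of PQ = (-2.5, 1.5), r² = 130/4 = 32.5.
Diameter = 2r = 2√(32.5) ≈ 11.40.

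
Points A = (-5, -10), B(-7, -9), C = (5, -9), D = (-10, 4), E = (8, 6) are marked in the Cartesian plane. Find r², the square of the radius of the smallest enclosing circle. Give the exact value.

114.03125

The minimum enclosing circle of a finite set is fixed by two of the points (as a diameter) or three (as a circumcircle).
The minimum enclosing circle is determined by three boundary points: B, D, E.
Their circumcentre is (-0.375, -0.625) with r² = 114.03125.
The farthest remaining point A is at distance² 109.28125 ≤ 114.03125.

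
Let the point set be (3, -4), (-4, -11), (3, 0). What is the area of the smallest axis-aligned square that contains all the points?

121

The bounding box has width 7 and height 11.
An axis-aligned square enclosing the set must have side ≥ max(width, height).
So the minimum side is max(7, 11) = 11.
Area = 11² = 121.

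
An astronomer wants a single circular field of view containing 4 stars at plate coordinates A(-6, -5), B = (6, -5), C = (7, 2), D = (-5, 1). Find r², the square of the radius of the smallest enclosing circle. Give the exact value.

54.5

The farthest pair is A–C with squared distance 218. The circle on this segment as diameter has centre (0.5, -1.5) and r² = 218/4 = 54.5.
Check B: distance² to centre = 42.5 ≤ 54.5, so it lies inside.
All remaining points lie in this disk, and no smaller disk contains both endpoints, so this is the minimum enclosing circle.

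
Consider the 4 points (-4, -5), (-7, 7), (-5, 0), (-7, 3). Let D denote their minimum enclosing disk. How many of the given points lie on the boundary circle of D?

2

The farthest pair is (-4, -5)–(-7, 7) with squared distance 153. The circle on this segment as diameter has centre (-5.5, 1) and r² = 153/4 = 38.25.
Check (-5, 0): distance² to centre = 1.25 ≤ 38.25, so it lies inside.
All remaining points lie in this disk, and no smaller disk contains both endpoints, so this is the minimum enclosing circle.
The points at distance exactly r from the centre are (-4, -5), (-7, 7) — 2 points.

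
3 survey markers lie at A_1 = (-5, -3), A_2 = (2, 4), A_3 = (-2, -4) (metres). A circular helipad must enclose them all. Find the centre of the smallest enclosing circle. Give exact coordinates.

(-1.5, 0.5)

Side lengths²: A_1A_2² = 98, A_1A_3² = 10, A_2A_3² = 80.
Since A_1A_2² = 98 ≥ 80 + 10 = 90, the angle opposite A_1A_2 is not acute, so the smallest enclosing circle has A_1A_2 as diameter.
Centre = midpoint of A_1A_2 = (-1.5, 0.5), r² = 98/4 = 24.5.
Centre = (-1.5, 0.5).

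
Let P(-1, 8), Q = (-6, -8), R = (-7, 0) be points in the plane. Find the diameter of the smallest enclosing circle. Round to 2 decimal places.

Side lengths²: PQ² = 281, PR² = 100, QR² = 65.
Since PQ² = 281 ≥ 100 + 65 = 165, the angle opposite PQ is not acute, so the smallest enclosing circle has PQ as diameter.
Centre = midpoint of PQ = (-3.5, 0), r² = 281/4 = 70.25.
Diameter = 2r = 2√(70.25) ≈ 16.76.

16.76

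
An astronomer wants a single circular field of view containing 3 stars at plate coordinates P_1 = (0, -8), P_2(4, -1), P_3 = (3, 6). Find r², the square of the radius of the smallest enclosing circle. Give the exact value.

51.25

Side lengths²: P_1P_2² = 65, P_1P_3² = 205, P_2P_3² = 50.
Since P_1P_3² = 205 ≥ 65 + 50 = 115, the angle opposite P_1P_3 is not acute, so the smallest enclosing circle has P_1P_3 as diameter.
Centre = midpoint of P_1P_3 = (1.5, -1), r² = 205/4 = 51.25.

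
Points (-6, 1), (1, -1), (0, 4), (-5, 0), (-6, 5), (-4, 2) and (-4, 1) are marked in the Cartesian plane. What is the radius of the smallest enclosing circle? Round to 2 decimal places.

By Welzl's lemma the MEC is supported by two points (diametrically opposite) or three points (on a circumcircle).
The farthest pair is (1, -1)–(-6, 5) with squared distance 85. The circle on this segment as diameter has centre (-2.5, 2) and r² = 85/4 = 21.25.
Check (-6, 1): distance² to centre = 13.25 ≤ 21.25, so it lies inside.
All remaining points lie in this disk, and no smaller disk contains both endpoints, so this is the minimum enclosing circle.
r = √(21.25) ≈ 4.61.

4.61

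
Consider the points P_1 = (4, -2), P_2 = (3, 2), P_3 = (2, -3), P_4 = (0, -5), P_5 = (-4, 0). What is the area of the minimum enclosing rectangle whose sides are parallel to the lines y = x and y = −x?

In coordinates u = x + y, v = x − y the rectangle is axis-aligned; the map (x,y)→(u,v) scales areas by 2.
u-values: 2, 5, -1, -5, -4; range = 5 − (-5) = 10.
v-values: 6, 1, 5, 5, -4; range = 6 − (-4) = 10.
Area = (10 × 10) / 2 = 50.

50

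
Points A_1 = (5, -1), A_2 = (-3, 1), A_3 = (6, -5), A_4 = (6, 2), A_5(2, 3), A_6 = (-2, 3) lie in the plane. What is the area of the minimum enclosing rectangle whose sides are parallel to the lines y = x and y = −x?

In coordinates u = x + y, v = x − y the rectangle is axis-aligned; the map (x,y)→(u,v) scales areas by 2.
u-values: 4, -2, 1, 8, 5, 1; range = 8 − (-2) = 10.
v-values: 6, -4, 11, 4, -1, -5; range = 11 − (-5) = 16.
Area = (10 × 16) / 2 = 80.

80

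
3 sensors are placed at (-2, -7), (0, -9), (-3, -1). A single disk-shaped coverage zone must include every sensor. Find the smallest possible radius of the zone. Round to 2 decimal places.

4.27

Call the three points A, B, C in the order given.
Side lengths²: AB² = 8, AC² = 37, BC² = 73.
Since BC² = 73 ≥ 37 + 8 = 45, the angle opposite BC is not acute, so the smallest enclosing circle has BC as diameter.
Centre = midpoint of BC = (-1.5, -5), r² = 73/4 = 18.25.
r = √(18.25) ≈ 4.27.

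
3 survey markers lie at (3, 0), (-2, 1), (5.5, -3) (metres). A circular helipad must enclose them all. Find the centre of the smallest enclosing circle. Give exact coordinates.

Call the three points A, B, C in the order given.
Side lengths²: AB² = 26, AC² = 15.25, BC² = 72.25.
Since BC² = 72.25 ≥ 26 + 15.25 = 41.25, the angle opposite BC is not acute, so the smallest enclosing circle has BC as diameter.
Centre = midpoint of BC = (1.75, -1), r² = 72.25/4 = 18.0625.
Centre = (1.75, -1).

(1.75, -1)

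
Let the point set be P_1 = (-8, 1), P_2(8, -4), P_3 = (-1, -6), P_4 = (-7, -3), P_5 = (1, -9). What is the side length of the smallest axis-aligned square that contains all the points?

16

The bounding box has width 16 and height 10.
An axis-aligned square enclosing the set must have side ≥ max(width, height).
So the minimum side is max(16, 10) = 16.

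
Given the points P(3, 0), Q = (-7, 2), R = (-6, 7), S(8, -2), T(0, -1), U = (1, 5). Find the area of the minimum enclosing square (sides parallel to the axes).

225

The bounding box has width 15 and height 9.
An axis-aligned square enclosing the set must have side ≥ max(width, height).
So the minimum side is max(15, 9) = 15.
Area = 15² = 225.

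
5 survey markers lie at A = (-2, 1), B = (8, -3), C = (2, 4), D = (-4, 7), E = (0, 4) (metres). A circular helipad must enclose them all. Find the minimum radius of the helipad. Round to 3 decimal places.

7.810

The minimum enclosing circle of a finite set is fixed by two of the points (as a diameter) or three (as a circumcircle).
The farthest pair is B–D with squared distance 244. The circle on this segment as diameter has centre (2, 2) and r² = 244/4 = 61.
Check A: distance² to centre = 17 ≤ 61, so it lies inside.
All remaining points lie in this disk, and no smaller disk contains both endpoints, so this is the minimum enclosing circle.
r = √61 ≈ 7.810.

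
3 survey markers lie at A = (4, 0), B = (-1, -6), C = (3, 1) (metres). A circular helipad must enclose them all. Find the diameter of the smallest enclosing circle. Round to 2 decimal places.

8.06

Side lengths²: AB² = 61, AC² = 2, BC² = 65.
Since BC² = 65 ≥ 61 + 2 = 63, the angle opposite BC is not acute, so the smallest enclosing circle has BC as diameter.
Centre = midpoint of BC = (1, -2.5), r² = 65/4 = 16.25.
Diameter = 2r = 2√(16.25) ≈ 8.06.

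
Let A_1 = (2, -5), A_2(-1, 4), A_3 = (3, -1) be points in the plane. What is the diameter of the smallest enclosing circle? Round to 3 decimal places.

Side lengths²: A_1A_2² = 90, A_1A_3² = 17, A_2A_3² = 41.
Since A_1A_2² = 90 ≥ 41 + 17 = 58, the angle opposite A_1A_2 is not acute, so the smallest enclosing circle has A_1A_2 as diameter.
Centre = midpoint of A_1A_2 = (0.5, -0.5), r² = 90/4 = 22.5.
Diameter = 2r = 2√(22.5) ≈ 9.487.

9.487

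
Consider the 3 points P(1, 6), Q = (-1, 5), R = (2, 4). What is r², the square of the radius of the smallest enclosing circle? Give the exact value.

Side lengths²: PQ² = 5, PR² = 5, QR² = 10.
Since QR² = 10 ≥ 5 + 5 = 10, the angle opposite QR is not acute, so the smallest enclosing circle has QR as diameter.
Centre = midpoint of QR = (0.5, 4.5), r² = 10/4 = 2.5.

2.5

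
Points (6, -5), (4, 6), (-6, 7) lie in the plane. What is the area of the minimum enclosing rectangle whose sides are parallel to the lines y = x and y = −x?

108

In coordinates u = x + y, v = x − y the rectangle is axis-aligned; the map (x,y)→(u,v) scales areas by 2.
u-values: 1, 10, 1; range = 10 − 1 = 9.
v-values: 11, -2, -13; range = 11 − (-13) = 24.
Area = (9 × 24) / 2 = 108.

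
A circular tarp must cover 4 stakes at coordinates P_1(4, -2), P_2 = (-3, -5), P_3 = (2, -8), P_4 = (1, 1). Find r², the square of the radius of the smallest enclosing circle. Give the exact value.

9061/441

The minimum enclosing circle of a finite set is fixed by two of the points (as a diameter) or three (as a circumcircle).
The minimum enclosing circle is determined by three boundary points: P_2, P_3, P_4.
Their circumcentre is (9/7, -74/21) with r² = 9061/441.
The farthest remaining point P_1 is at distance² 4273/441 ≤ 9061/441.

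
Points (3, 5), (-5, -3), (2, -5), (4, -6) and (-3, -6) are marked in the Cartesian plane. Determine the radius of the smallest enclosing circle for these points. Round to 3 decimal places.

The minimum enclosing circle of a finite set is fixed by two of the points (as a diameter) or three (as a circumcircle).
The minimum enclosing circle is determined by three boundary points: (3, 5), (4, -6), (-3, -6).
Their circumcentre is (0.5, -17/22) with r² = 9577/242.
The farthest remaining point (-5, -3) is at distance² 8521/242 ≤ 9577/242.
r = √(9577/242) ≈ 6.291.

6.291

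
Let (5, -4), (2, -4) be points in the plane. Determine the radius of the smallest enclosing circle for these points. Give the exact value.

The smallest circle enclosing two points has them as diameter endpoints.
Centre = midpoint = (3.5, -4); r² = |(5, -4)−(2, -4)|²/4 = 9/4 = 2.25.
r = √(2.25) = 1.5.

1.5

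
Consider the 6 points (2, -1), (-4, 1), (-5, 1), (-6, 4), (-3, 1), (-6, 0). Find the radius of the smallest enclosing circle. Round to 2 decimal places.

The farthest pair is (2, -1)–(-6, 4) with squared distance 89. The circle on this segment as diameter has centre (-2, 1.5) and r² = 89/4 = 22.25.
Check (-4, 1): distance² to centre = 4.25 ≤ 22.25, so it lies inside.
All remaining points lie in this disk, and no smaller disk contains both endpoints, so this is the minimum enclosing circle.
r = √(22.25) ≈ 4.72.

4.72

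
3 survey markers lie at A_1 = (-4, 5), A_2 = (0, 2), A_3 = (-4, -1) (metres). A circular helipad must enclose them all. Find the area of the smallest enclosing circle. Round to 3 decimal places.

30.680

Side lengths²: A_1A_2² = 25, A_1A_3² = 36, A_2A_3² = 25.
Since A_1A_3² = 36 < 25 + 25 = 50, the triangle is acute, so the smallest enclosing circle is the circumcircle.
Circumcentre = (-3.125, 2), r² = 9.765625.
Area = π·r² = π·9.765625 ≈ 30.680.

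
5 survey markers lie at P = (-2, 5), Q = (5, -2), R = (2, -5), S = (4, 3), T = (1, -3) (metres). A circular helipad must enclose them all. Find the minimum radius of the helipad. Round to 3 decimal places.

5.385

By Welzl's lemma the MEC is supported by two points (diametrically opposite) or three points (on a circumcircle).
The farthest pair is P–R with squared distance 116. The circle on this segment as diameter has centre (0, 0) and r² = 116/4 = 29.
Check Q: distance² to centre = 29 ≤ 29, so it lies inside.
All remaining points lie in this disk, and no smaller disk contains both endpoints, so this is the minimum enclosing circle.
r = √29 ≈ 5.385.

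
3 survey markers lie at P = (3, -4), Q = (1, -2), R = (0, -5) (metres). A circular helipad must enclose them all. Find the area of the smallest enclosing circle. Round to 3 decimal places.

9.817

Side lengths²: PQ² = 8, PR² = 10, QR² = 10.
Since QR² = 10 < 10 + 8 = 18, the triangle is acute, so the smallest enclosing circle is the circumcircle.
Circumcentre = (1.25, -3.75), r² = 3.125.
Area = π·r² = π·3.125 ≈ 9.817.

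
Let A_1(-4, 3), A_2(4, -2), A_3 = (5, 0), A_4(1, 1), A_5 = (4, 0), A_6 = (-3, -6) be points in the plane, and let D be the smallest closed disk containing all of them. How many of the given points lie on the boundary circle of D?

3

The minimum enclosing circle of a finite set is fixed by two of the points (as a diameter) or three (as a circumcircle).
The minimum enclosing circle is determined by three boundary points: A_1, A_3, A_6.
Their circumcentre is (-5/13, -15/13) with r² = 5125/169.
The farthest remaining point A_5 is at distance² 3474/169 ≤ 5125/169.
The points at distance exactly r from the centre are A_1, A_3, A_6 — 3 points.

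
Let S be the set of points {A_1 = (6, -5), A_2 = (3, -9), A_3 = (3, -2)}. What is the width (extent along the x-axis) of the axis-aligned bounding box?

max x = 6, min x = 3, so width = 3.

3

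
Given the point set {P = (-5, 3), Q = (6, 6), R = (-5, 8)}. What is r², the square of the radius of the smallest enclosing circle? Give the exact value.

Side lengths²: PQ² = 130, PR² = 25, QR² = 125.
Since PQ² = 130 < 125 + 25 = 150, the triangle is acute, so the smallest enclosing circle is the circumcircle.
Circumcentre = (5/22, 5.5), r² = 8125/242.

8125/242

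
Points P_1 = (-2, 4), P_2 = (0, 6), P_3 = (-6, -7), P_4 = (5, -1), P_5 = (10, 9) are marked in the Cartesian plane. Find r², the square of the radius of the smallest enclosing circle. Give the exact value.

A smallest enclosing disk is always determined by at most three of the input points on its boundary.
The farthest pair is P_3–P_5 with squared distance 512. The circle on this segment as diameter has centre (2, 1) and r² = 512/4 = 128.
Check P_1: distance² to centre = 25 ≤ 128, so it lies inside.
All remaining points lie in this disk, and no smaller disk contains both endpoints, so this is the minimum enclosing circle.

128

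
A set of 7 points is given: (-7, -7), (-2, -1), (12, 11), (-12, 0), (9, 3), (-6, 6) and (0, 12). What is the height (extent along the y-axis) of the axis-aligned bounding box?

19

max y = 12, min y = -7, so height = 19.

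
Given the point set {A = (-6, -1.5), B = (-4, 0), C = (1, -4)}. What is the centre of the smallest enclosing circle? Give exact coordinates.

(-2.5, -2.75)

Side lengths²: AB² = 6.25, AC² = 55.25, BC² = 41.
Since AC² = 55.25 ≥ 41 + 6.25 = 47.25, the angle opposite AC is not acute, so the smallest enclosing circle has AC as diameter.
Centre = midpoint of AC = (-2.5, -2.75), r² = 55.25/4 = 13.8125.
Centre = (-2.5, -2.75).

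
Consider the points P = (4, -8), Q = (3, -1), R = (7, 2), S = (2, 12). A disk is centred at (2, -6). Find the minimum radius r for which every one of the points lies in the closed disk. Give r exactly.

18

The required radius is the distance from (2, -6) to the farthest point.
Squared distances: 8, 26, 89, 324.
Maximum is 324, attained at S.
r = √324 = 18.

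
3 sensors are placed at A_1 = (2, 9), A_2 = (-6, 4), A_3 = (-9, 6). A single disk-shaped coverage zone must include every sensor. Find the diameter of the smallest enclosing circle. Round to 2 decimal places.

11.40

Side lengths²: A_1A_2² = 89, A_1A_3² = 130, A_2A_3² = 13.
Since A_1A_3² = 130 ≥ 89 + 13 = 102, the angle opposite A_1A_3 is not acute, so the smallest enclosing circle has A_1A_3 as diameter.
Centre = midpoint of A_1A_3 = (-3.5, 7.5), r² = 130/4 = 32.5.
Diameter = 2r = 2√(32.5) ≈ 11.40.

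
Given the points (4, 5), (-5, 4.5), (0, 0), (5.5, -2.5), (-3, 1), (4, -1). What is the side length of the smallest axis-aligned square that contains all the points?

10.5

The bounding box has width 10.5 and height 7.5.
An axis-aligned square enclosing the set must have side ≥ max(width, height).
So the minimum side is max(10.5, 7.5) = 10.5.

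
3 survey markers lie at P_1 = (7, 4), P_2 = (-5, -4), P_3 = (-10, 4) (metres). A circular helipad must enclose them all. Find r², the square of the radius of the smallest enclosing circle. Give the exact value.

Side lengths²: P_1P_2² = 208, P_1P_3² = 289, P_2P_3² = 89.
Since P_1P_3² = 289 < 208 + 89 = 297, the triangle is acute, so the smallest enclosing circle is the circumcircle.
Circumcentre = (-1.5, 3.75), r² = 72.3125.

72.3125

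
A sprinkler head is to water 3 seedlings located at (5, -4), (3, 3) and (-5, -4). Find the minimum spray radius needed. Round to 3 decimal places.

5.528

Call the three points A, B, C in the order given.
Side lengths²: AB² = 53, AC² = 100, BC² = 113.
Since BC² = 113 < 100 + 53 = 153, the triangle is acute, so the smallest enclosing circle is the circumcircle.
Circumcentre = (0, -23/14), r² = 5989/196.
r = √(5989/196) ≈ 5.528.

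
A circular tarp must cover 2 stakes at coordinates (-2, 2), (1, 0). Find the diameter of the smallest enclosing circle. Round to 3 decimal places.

3.606

The smallest circle enclosing two points has them as diameter endpoints.
Centre = midpoint = (-0.5, 1); r² = |(-2, 2)−(1, 0)|²/4 = 13/4 = 3.25.
Diameter = 2r = 2√(3.25) ≈ 3.606.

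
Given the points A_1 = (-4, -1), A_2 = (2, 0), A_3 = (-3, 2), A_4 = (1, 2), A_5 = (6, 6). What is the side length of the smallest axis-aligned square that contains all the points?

The bounding box has width 10 and height 7.
An axis-aligned square enclosing the set must have side ≥ max(width, height).
So the minimum side is max(10, 7) = 10.

10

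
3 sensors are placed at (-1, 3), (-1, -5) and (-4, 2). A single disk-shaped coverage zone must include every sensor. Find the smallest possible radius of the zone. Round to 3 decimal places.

4.014

Call the three points A, B, C in the order given.
Side lengths²: AB² = 64, AC² = 10, BC² = 58.
Since AB² = 64 < 58 + 10 = 68, the triangle is acute, so the smallest enclosing circle is the circumcircle.
Circumcentre = (-4/3, -1), r² = 145/9.
r = √(145/9) ≈ 4.014.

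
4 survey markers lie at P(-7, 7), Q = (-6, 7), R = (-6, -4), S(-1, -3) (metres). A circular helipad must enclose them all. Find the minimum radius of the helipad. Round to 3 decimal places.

5.864

The minimum enclosing circle is determined by three boundary points: P, R, S.
Their circumcentre is (-127/28, 47/28) with r² = 13481/392.
The farthest remaining point Q is at distance² 11941/392 ≤ 13481/392.
r = √(13481/392) ≈ 5.864.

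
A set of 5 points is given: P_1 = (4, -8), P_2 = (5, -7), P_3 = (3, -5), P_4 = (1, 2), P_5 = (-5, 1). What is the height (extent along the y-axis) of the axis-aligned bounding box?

max y = 2, min y = -8, so height = 10.

10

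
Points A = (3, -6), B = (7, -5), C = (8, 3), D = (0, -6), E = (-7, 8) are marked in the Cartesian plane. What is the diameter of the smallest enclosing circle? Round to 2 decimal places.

19.10

A smallest enclosing disk is always determined by at most three of the input points on its boundary.
The farthest pair is B–E with squared distance 365. The circle on this segment as diameter has centre (0, 1.5) and r² = 365/4 = 91.25.
Check A: distance² to centre = 65.25 ≤ 91.25, so it lies inside.
All remaining points lie in this disk, and no smaller disk contains both endpoints, so this is the minimum enclosing circle.
Diameter = 2r = 2√(91.25) ≈ 19.10.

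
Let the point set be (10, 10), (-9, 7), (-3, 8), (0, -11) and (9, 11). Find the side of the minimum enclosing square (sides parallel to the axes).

The bounding box has width 19 and height 22.
An axis-aligned square enclosing the set must have side ≥ max(width, height).
So the minimum side is max(19, 22) = 22.

22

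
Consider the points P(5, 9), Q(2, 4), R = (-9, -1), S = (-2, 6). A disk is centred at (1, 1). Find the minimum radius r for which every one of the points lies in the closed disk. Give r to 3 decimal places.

The required radius is the distance from (1, 1) to the farthest point.
Squared distances: 80, 10, 104, 34.
Maximum is 104, attained at R.
r = √104 ≈ 10.198.

10.198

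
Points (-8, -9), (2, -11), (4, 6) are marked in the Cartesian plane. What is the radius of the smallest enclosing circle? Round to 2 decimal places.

Call the three points A, B, C in the order given.
Side lengths²: AB² = 104, AC² = 369, BC² = 293.
Since AC² = 369 < 293 + 104 = 397, the triangle is acute, so the smallest enclosing circle is the circumcircle.
Circumcentre = (-81/58, -115/58), r² = 156169/1682.
r = √(156169/1682) ≈ 9.64.

9.64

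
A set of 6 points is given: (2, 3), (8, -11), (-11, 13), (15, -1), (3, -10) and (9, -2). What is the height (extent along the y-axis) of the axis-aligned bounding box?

max y = 13, min y = -11, so height = 24.

24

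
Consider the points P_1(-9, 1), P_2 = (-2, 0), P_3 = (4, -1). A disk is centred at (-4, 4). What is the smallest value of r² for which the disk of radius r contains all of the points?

The required radius is the distance from (-4, 4) to the farthest point.
Squared distances: 34, 20, 89.
Maximum is 89, attained at P_3.

89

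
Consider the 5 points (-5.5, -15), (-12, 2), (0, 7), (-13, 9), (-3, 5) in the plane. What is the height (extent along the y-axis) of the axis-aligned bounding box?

24

max y = 9, min y = -15, so height = 24.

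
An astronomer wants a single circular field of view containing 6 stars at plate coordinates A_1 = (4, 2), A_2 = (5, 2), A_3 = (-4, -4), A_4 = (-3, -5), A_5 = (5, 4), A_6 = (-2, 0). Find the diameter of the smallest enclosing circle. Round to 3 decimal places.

12.062

A smallest enclosing disk is always determined by at most three of the input points on its boundary.
The minimum enclosing circle is determined by three boundary points: A_3, A_4, A_5.
Their circumcentre is (25/34, -9/34) with r² = 21025/578.
The farthest remaining point A_2 is at distance² 13477/578 ≤ 21025/578.
Diameter = 2r = 2√(21025/578) ≈ 12.062.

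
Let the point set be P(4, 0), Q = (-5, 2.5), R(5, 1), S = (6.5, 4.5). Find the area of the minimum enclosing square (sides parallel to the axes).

132.25

The bounding box has width 11.5 and height 4.5.
An axis-aligned square enclosing the set must have side ≥ max(width, height).
So the minimum side is max(11.5, 4.5) = 11.5.
Area = 11.5² = 132.25.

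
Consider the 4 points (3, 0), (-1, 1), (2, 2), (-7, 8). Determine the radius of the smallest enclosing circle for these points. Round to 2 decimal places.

A smallest enclosing disk is always determined by at most three of the input points on its boundary.
The farthest pair is (3, 0)–(-7, 8) with squared distance 164. The circle on this segment as diameter has centre (-2, 4) and r² = 164/4 = 41.
Check (-1, 1): distance² to centre = 10 ≤ 41, so it lies inside.
All remaining points lie in this disk, and no smaller disk contains both endpoints, so this is the minimum enclosing circle.
r = √41 ≈ 6.40.

6.40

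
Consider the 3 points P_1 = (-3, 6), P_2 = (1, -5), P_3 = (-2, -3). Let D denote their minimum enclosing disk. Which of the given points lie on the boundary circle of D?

Side lengths²: P_1P_2² = 137, P_1P_3² = 82, P_2P_3² = 13.
Since P_1P_2² = 137 ≥ 82 + 13 = 95, the angle opposite P_1P_2 is not acute, so the smallest enclosing circle has P_1P_2 as diameter.
Centre = midpoint of P_1P_2 = (-1, 0.5), r² = 137/4 = 34.25.
The points at distance exactly r from the centre are P_1, P_2 — 2 points.

P_1, P_2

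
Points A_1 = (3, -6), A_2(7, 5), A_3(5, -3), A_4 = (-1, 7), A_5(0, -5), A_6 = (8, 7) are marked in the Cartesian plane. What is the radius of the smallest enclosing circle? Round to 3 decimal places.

By Welzl's lemma the MEC is supported by two points (diametrically opposite) or three points (on a circumcircle).
The minimum enclosing circle is determined by three boundary points: A_1, A_4, A_6.
Their circumcentre is (3.5, 33/26) with r² = 17945/338.
The farthest remaining point A_5 is at distance² 17425/338 ≤ 17945/338.
r = √(17945/338) ≈ 7.286.

7.286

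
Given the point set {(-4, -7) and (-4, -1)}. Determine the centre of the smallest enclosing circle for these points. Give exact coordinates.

The smallest circle enclosing two points has them as diameter endpoints.
Centre = midpoint = (-4, -4); r² = |(-4, -7)−(-4, -1)|²/4 = 36/4 = 9.
Centre = (-4, -4).

(-4, -4)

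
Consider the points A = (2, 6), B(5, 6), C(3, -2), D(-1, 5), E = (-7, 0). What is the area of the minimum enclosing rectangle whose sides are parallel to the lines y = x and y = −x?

108

In coordinates u = x + y, v = x − y the rectangle is axis-aligned; the map (x,y)→(u,v) scales areas by 2.
u-values: 8, 11, 1, 4, -7; range = 11 − (-7) = 18.
v-values: -4, -1, 5, -6, -7; range = 5 − (-7) = 12.
Area = (18 × 12) / 2 = 108.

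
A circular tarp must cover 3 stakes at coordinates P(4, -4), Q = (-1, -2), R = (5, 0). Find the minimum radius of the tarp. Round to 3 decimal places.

Side lengths²: PQ² = 29, PR² = 17, QR² = 40.
Since QR² = 40 < 29 + 17 = 46, the triangle is acute, so the smallest enclosing circle is the circumcircle.
Circumcentre = (47/22, -31/22), r² = 2465/242.
r = √(2465/242) ≈ 3.192.

3.192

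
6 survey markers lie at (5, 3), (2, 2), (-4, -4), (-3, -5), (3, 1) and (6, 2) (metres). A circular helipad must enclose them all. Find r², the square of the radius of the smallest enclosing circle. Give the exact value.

34

The farthest pair is (-4, -4)–(6, 2) with squared distance 136. The circle on this segment as diameter has centre (1, -1) and r² = 136/4 = 34.
Check (5, 3): distance² to centre = 32 ≤ 34, so it lies inside.
All remaining points lie in this disk, and no smaller disk contains both endpoints, so this is the minimum enclosing circle.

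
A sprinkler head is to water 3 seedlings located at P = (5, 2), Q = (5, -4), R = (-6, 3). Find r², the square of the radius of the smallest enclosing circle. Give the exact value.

Side lengths²: PQ² = 36, PR² = 122, QR² = 170.
Since QR² = 170 ≥ 122 + 36 = 158, the angle opposite QR is not acute, so the smallest enclosing circle has QR as diameter.
Centre = midpoint of QR = (-0.5, -0.5), r² = 170/4 = 42.5.

42.5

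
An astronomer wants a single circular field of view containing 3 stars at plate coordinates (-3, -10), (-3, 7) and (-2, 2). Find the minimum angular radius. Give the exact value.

Call the three points A, B, C in the order given.
Side lengths²: AB² = 289, AC² = 145, BC² = 26.
Since AB² = 289 ≥ 145 + 26 = 171, the angle opposite AB is not acute, so the smallest enclosing circle has AB as diameter.
Centre = midpoint of AB = (-3, -1.5), r² = 289/4 = 72.25.
r = √(72.25) = 8.5.

8.5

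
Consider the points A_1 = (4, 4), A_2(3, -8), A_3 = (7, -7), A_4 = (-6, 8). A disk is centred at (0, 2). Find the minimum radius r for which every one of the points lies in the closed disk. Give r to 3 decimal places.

The required radius is the distance from (0, 2) to the farthest point.
Squared distances: 20, 109, 130, 72.
Maximum is 130, attained at A_3.
r = √130 ≈ 11.402.

11.402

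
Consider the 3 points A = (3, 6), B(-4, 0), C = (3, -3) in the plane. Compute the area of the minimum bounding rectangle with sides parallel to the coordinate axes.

63

x ranges over [-4, 3], width 7.
y ranges over [-3, 6], height 9.
Area = 7 × 9 = 63.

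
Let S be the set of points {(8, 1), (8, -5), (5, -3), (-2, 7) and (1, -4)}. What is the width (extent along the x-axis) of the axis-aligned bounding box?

10

max x = 8, min x = -2, so width = 10.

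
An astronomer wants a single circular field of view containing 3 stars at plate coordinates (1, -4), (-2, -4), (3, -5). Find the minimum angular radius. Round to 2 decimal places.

Call the three points A, B, C in the order given.
Side lengths²: AB² = 9, AC² = 5, BC² = 26.
Since BC² = 26 ≥ 9 + 5 = 14, the angle opposite BC is not acute, so the smallest enclosing circle has BC as diameter.
Centre = midpoint of BC = (0.5, -4.5), r² = 26/4 = 6.5.
r = √(6.5) ≈ 2.55.

2.55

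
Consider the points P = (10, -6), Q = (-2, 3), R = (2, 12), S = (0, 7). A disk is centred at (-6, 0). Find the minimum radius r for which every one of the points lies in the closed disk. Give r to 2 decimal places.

The required radius is the distance from (-6, 0) to the farthest point.
Squared distances: 292, 25, 208, 85.
Maximum is 292, attained at P.
r = √292 ≈ 17.09.

17.09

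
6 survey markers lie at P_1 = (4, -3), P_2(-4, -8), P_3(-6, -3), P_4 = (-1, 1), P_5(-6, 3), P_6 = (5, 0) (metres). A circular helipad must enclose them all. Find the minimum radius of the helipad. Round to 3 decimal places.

6.674

The minimum enclosing circle is determined by three boundary points: P_2, P_5, P_6.
Their circumcentre is (-65/46, -85/46) with r² = 47125/1058.
The farthest remaining point P_1 is at distance² 32405/1058 ≤ 47125/1058.
r = √(47125/1058) ≈ 6.674.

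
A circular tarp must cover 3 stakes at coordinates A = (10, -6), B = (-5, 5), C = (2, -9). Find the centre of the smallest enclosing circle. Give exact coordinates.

(2.5, -0.5)

Side lengths²: AB² = 346, AC² = 73, BC² = 245.
Since AB² = 346 ≥ 245 + 73 = 318, the angle opposite AB is not acute, so the smallest enclosing circle has AB as diameter.
Centre = midpoint of AB = (2.5, -0.5), r² = 346/4 = 86.5.
Centre = (2.5, -0.5).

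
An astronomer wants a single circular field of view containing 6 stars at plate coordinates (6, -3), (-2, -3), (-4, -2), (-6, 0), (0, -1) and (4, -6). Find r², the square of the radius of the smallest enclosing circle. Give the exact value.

The farthest pair is (6, -3)–(-6, 0) with squared distance 153. The circle on this segment as diameter has centre (0, -1.5) and r² = 153/4 = 38.25.
Check (-2, -3): distance² to centre = 6.25 ≤ 38.25, so it lies inside.
All remaining points lie in this disk, and no smaller disk contains both endpoints, so this is the minimum enclosing circle.

38.25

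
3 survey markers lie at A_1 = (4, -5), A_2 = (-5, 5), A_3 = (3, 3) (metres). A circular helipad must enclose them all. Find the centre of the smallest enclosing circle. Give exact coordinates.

Side lengths²: A_1A_2² = 181, A_1A_3² = 65, A_2A_3² = 68.
Since A_1A_2² = 181 ≥ 68 + 65 = 133, the angle opposite A_1A_2 is not acute, so the smallest enclosing circle has A_1A_2 as diameter.
Centre = midpoint of A_1A_2 = (-0.5, 0), r² = 181/4 = 45.25.
Centre = (-0.5, 0).

(-0.5, 0)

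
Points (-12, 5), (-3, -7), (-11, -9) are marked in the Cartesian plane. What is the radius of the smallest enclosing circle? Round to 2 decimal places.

7.61

Call the three points A, B, C in the order given.
Side lengths²: AB² = 225, AC² = 197, BC² = 68.
Since AB² = 225 < 197 + 68 = 265, the triangle is acute, so the smallest enclosing circle is the circumcircle.
Circumcentre = (-325/38, -34/19), r² = 83725/1444.
r = √(83725/1444) ≈ 7.61.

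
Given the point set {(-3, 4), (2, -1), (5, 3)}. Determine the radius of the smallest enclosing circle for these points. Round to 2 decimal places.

4.07

Call the three points A, B, C in the order given.
Side lengths²: AB² = 50, AC² = 65, BC² = 25.
Since AC² = 65 < 50 + 25 = 75, the triangle is acute, so the smallest enclosing circle is the circumcircle.
Circumcentre = (13/14, 41/14), r² = 1625/98.
r = √(1625/98) ≈ 4.07.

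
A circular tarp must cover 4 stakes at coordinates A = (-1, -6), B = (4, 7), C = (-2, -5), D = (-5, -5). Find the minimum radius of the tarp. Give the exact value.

The minimum enclosing circle of a finite set is fixed by two of the points (as a diameter) or three (as a circumcircle).
The farthest pair is B–D with squared distance 225. The circle on this segment as diameter has centre (-0.5, 1) and r² = 225/4 = 56.25.
Check A: distance² to centre = 49.25 ≤ 56.25, so it lies inside.
All remaining points lie in this disk, and no smaller disk contains both endpoints, so this is the minimum enclosing circle.
r = √(56.25) = 7.5.

7.5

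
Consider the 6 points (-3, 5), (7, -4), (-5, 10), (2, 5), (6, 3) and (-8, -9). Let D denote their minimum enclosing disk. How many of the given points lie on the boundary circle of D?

By Welzl's lemma the MEC is supported by two points (diametrically opposite) or three points (on a circumcircle).
The minimum enclosing circle is determined by three boundary points: (7, -4), (-5, 10), (-8, -9).
Their circumcentre is (-71/27, -1/9) with r² = 78625/729.
The farthest remaining point (6, 3) is at distance² 61345/729 ≤ 78625/729.
The points at distance exactly r from the centre are (7, -4), (-5, 10), (-8, -9) — 3 points.

3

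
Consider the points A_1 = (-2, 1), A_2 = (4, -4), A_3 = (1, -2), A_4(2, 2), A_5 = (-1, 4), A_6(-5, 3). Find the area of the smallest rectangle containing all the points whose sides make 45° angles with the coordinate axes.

In coordinates u = x + y, v = x − y the rectangle is axis-aligned; the map (x,y)→(u,v) scales areas by 2.
u-values: -1, 0, -1, 4, 3, -2; range = 4 − (-2) = 6.
v-values: -3, 8, 3, 0, -5, -8; range = 8 − (-8) = 16.
Area = (6 × 16) / 2 = 48.

48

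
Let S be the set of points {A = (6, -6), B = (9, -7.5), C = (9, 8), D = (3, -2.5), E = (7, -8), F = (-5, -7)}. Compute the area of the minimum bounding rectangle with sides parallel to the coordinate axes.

224

x ranges over [-5, 9], width 14.
y ranges over [-8, 8], height 16.
Area = 14 × 16 = 224.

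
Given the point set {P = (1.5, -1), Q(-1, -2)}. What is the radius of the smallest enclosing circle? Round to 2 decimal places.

The smallest circle enclosing two points has them as diameter endpoints.
Centre = midpoint = (0.25, -1.5); r² = |PQ|²/4 = 7.25/4 = 1.8125.
r = √(1.8125) ≈ 1.35.

1.35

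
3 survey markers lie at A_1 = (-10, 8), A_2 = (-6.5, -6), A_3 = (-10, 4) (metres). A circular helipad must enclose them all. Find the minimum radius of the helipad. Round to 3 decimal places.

Side lengths²: A_1A_2² = 208.25, A_1A_3² = 16, A_2A_3² = 112.25.
Since A_1A_2² = 208.25 ≥ 112.25 + 16 = 128.25, the angle opposite A_1A_2 is not acute, so the smallest enclosing circle has A_1A_2 as diameter.
Centre = midpoint of A_1A_2 = (-8.25, 1), r² = 208.25/4 = 52.0625.
r = √(52.0625) ≈ 7.215.

7.215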